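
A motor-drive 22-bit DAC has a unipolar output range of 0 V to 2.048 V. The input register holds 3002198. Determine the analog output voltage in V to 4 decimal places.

1.4659 V

LSB = 2.048 V / 2^22 = 0.49 µV.
V_out = 0 + 3002198 × 4.88281e-07 V = 1.46592 V.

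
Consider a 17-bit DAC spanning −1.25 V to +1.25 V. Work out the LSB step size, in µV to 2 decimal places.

Full-scale span = 2.5 V.
LSB = 2.5 / 2^17 = 2.5 / 131072 = 1.90735e-05 V = 19.07 µV.

19.07 µV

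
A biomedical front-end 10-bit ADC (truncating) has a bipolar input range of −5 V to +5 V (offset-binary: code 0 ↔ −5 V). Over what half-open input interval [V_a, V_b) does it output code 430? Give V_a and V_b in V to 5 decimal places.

LSB = 10/2^10 = 9.766 mV.
V_a = V_low + 430·LSB = -0.800781 V; V_b = V_low + 431·LSB = -0.791016 V.

[-0.80078 V, -0.79102 V)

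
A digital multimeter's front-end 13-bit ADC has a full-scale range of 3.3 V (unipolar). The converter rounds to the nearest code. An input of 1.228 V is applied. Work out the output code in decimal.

code 3048

Full-scale span = 3.3 V; LSB = 3.3/2^13 = 402.83 µV.
(V_in − V_low)/LSB = (1.228 − 0) / 0.000402832 = 3048.417.
Round → code 3048.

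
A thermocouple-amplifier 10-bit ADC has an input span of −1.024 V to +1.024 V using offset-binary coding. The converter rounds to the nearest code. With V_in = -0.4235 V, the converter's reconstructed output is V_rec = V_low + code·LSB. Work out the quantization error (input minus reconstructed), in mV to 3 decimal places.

LSB = 2.048/2^10 = 2.000 mV.
Scaled input = 300.2500 LSBs, so code = 300.
V_rec = (−1.024) + 300·0.002 = -0.424 V.
V_in − V_rec = 0.0005 V = 0.500 mV.

0.500 mV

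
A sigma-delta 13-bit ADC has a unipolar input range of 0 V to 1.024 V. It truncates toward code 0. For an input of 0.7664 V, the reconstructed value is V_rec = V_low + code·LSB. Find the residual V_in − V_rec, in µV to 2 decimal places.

LSB = 1.024/2^13 = 125.00 µV.
Scaled input = 6131.2000 LSBs, so code = 6131.
Code 6131 maps back to 0 + 6131×0.000125 V = 0.766375 V.
Error = 0.7664 − 0.766375 = 2.5e-05 V = 25.00 µV.

25.00 µV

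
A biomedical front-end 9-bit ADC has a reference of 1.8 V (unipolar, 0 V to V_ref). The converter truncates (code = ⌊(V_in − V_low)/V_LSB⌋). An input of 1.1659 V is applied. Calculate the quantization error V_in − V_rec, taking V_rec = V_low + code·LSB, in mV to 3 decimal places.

Step size: 1.8 V ÷ 2^9 = 3.516 mV.
(V_in − V_low)/LSB = (1.1659 − 0)/0.00351563 = 331.6338 → code 331 (floor).
Code 331 maps back to 0 + 331×0.00351563 V = 1.1636719 V.
V_in − V_rec = 0.00222813 V = 2.228 mV.

2.228 mV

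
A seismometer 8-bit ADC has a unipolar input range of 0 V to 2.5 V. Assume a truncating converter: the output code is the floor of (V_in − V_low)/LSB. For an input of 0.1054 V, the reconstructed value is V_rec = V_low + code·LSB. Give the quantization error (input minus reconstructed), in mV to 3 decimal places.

Step size: 2.5 V ÷ 2^8 = 9.766 mV.
Scaled input = 10.7930 LSBs, so code = 10.
Reconstructed: 0.09765625 V.
V_in − V_rec = 0.00774375 V = 7.744 mV.

7.744 mV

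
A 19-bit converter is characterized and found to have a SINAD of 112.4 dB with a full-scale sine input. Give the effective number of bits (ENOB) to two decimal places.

18.38 bits

ENOB = (SINAD − 1.76) / 6.02 = (112.4 − 1.76)/6.02 = 18.379.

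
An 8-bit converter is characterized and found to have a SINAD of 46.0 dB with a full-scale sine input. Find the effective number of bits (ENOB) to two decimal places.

7.35 bits

ENOB = (SINAD − 1.76) / 6.02 = (46.0 − 1.76)/6.02 = 7.349.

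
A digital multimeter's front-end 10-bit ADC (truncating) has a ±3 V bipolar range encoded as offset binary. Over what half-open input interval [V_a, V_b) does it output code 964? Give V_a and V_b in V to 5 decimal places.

[2.64844 V, 2.65430 V)

LSB = 6/2^10 = 5.859 mV.
V_a = V_low + 964·LSB = 2.64844 V; V_b = V_low + 965·LSB = 2.6543 V.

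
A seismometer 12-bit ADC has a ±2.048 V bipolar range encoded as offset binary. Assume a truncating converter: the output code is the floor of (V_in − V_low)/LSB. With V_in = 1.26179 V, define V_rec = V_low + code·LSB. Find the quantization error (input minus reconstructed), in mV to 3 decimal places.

LSB = 4.096/2^12 = 1.000 mV.
Scaled input = 3309.7900 LSBs, so code = 3309.
Reconstructed: 1.261 V.
Difference: 0.00079 V → 0.790 mV.

0.790 mV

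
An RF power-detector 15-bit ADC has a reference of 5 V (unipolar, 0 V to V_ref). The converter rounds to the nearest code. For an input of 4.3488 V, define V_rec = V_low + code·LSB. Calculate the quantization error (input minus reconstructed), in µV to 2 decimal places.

45.12 µV

LSB = 5/2^15 = 152.59 µV.
(4.3488 − 0)/0.000152588 = 28500.2957; round gives code 28500.
V_rec = 0 + 28500·0.000152588 = 4.3487549 V.
V_in − V_rec = 4.51172e-05 V = 45.12 µV.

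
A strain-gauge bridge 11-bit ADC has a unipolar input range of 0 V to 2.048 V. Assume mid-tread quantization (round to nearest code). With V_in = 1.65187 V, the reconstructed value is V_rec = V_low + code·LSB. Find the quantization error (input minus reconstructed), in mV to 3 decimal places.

LSB = 2.048/2^11 = 1.000 mV.
(1.65187 − 0)/0.001 = 1651.8700; round gives code 1652.
Code 1652 maps back to 0 + 1652×0.001 V = 1.652 V.
V_in − V_rec = -0.00013 V = -0.130 mV.

-0.130 mV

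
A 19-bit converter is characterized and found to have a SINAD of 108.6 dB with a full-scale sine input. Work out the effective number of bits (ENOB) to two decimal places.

ENOB = (SINAD − 1.76) / 6.02 = (108.6 − 1.76)/6.02 = 17.748.

17.75 bits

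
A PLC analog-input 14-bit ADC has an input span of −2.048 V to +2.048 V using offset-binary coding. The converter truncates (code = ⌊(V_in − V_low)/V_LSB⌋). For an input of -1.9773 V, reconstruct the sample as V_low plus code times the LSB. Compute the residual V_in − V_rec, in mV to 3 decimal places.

0.200 mV

One LSB is 4.096 V / 16384 = 250.00 µV.
(V_in − V_low)/LSB = (-1.9773 − (−2.048))/0.00025 = 282.8000 → code 282 (floor).
Code 282 maps back to (−2.048) + 282×0.00025 V = -1.9775 V.
V_in − V_rec = 0.0002 V = 0.200 mV.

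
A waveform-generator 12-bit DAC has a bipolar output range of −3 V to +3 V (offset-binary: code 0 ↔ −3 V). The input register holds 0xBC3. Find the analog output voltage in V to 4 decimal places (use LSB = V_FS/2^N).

1.4106 V

LSB = 6 V / 2^12 = 1.465 mV.
Code 0xBC3 = 3011 decimal.
V_out = (−3) + 3011 × 0.00146484 V = 1.41064 V.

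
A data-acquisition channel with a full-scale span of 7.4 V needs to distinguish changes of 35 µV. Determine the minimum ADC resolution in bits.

18 bits

Number of steps required ≥ 7.4 V / 35 µV = 211428.57.
Need 2^N ≥ 211428.57; 2^17 = 131072, 2^18 = 262144.
Minimum N = 18.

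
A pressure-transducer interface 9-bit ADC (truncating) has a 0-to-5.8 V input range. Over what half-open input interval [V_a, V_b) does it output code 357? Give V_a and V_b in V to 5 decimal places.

[4.04414 V, 4.05547 V)

LSB = 5.8/2^9 = 11.328 mV.
V_a = V_low + 357·LSB = 4.04414 V; V_b = V_low + 358·LSB = 4.05547 V.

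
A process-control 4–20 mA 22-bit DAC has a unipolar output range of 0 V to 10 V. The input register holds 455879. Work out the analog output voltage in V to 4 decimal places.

LSB = 10 V / 2^22 = 2.38 µV.
V_out = 0 + 455879 × 2.38419e-06 V = 1.0869 V.

1.0869 V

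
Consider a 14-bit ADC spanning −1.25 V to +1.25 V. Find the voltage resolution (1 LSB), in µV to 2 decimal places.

Full-scale span = 2.5 V.
LSB = 2.5 / 2^14 = 2.5 / 16384 = 0.000152588 V = 152.59 µV.

152.59 µV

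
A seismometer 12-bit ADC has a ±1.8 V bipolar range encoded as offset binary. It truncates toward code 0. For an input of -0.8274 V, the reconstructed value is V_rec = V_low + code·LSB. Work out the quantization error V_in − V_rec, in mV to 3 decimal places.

One LSB is 3.6 V / 4096 = 0.879 mV.
Scaled input = 1106.6027 LSBs, so code = 1106.
Code 1106 maps back to (−1.8) + 1106×0.000878906 V = -0.82792969 V.
V_in − V_rec = 0.000529687 V = 0.530 mV.

0.530 mV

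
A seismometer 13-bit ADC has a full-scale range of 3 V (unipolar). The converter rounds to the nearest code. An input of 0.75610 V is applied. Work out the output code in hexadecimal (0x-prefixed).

Full-scale span = 3 V; LSB = 3/2^13 = 366.21 µV.
(0.75610 − 0) / 0.000366211 = 2064.657 LSBs.
So the output code is 2065.
In hexadecimal (0x-prefixed): 0x811.

code 0x811 (decimal 2065)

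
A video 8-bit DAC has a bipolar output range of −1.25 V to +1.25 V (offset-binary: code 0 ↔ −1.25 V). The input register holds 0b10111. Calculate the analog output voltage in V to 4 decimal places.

LSB = 2.5 V / 2^8 = 9.766 mV.
Code 0b10111 = 23 decimal.
V_out = (−1.25) + 23 × 0.00976562 V = -1.02539 V.

-1.0254 V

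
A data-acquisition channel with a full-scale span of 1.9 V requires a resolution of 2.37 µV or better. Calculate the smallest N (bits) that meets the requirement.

Number of steps required ≥ 1.9 V / 2.37 µV = 801687.76.
Need 2^N ≥ 801687.76; 2^19 = 524288, 2^20 = 1048576.
Minimum N = 20.

20 bits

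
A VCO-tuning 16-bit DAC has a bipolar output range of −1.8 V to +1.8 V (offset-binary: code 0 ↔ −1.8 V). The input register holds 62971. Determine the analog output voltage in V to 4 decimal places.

1.6591 V

LSB = 3.6 V / 2^16 = 54.93 µV.
V_out = (−1.8) + 62971 × 5.49316e-05 V = 1.6591 V.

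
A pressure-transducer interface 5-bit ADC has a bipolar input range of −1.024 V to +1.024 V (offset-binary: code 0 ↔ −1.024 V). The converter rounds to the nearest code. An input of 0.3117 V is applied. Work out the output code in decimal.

Full-scale span = 2.048 V; LSB = 2.048/2^5 = 64.000 mV.
Input sits at 20.870 steps above V_low.
Round → code 21.

code 21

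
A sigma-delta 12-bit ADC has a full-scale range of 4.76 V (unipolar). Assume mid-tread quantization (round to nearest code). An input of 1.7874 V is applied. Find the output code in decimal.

code 1538

With 4096 levels over 4.76 V, one step is 1.162 mV.
Input sits at 1538.065 steps above V_low.
round(1538.065) = 1538.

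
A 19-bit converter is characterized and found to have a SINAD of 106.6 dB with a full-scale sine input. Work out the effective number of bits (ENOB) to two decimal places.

17.42 bits

ENOB = (SINAD − 1.76) / 6.02 = (106.6 − 1.76)/6.02 = 17.415.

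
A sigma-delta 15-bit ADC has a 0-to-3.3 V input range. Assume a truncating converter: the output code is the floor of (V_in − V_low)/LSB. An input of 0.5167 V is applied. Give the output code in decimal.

With 32768 levels over 3.3 V, one step is 100.71 µV.
(0.5167 − 0) / 0.000100708 = 5130.674 LSBs.
⌊·⌋(5130.674) = 5130.

code 5130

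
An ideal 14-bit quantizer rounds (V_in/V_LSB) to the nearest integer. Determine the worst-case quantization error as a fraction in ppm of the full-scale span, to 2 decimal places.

Rounding → worst-case error = ½ LSB = V_FS/2^15, so 1e+06/32768 = 30.5176 ppm of full scale.

30.52 ppm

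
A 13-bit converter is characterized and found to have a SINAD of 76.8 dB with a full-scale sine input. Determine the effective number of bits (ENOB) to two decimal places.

ENOB = (SINAD − 1.76) / 6.02 = (76.8 − 1.76)/6.02 = 12.465.

12.47 bits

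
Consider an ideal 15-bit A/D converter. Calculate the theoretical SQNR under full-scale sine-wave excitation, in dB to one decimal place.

SNR ≈ 6.02·N + 1.76 dB = 6.02·15 + 1.76 = 92.06 dB.

92.1 dB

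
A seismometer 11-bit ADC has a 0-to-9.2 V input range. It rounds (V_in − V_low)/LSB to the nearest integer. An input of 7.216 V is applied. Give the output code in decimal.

Full-scale span = 9.2 V; LSB = 9.2/2^11 = 4.492 mV.
Input sits at 1606.344 steps above V_low.
So the output code is 1606.

code 1606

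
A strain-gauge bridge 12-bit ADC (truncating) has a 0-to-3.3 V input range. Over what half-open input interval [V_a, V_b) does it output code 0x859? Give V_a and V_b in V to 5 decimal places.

LSB = 3.3/2^12 = 0.806 mV.
Code 0x859 = 2137 decimal.
V_a = V_low + 2137·LSB = 1.7217 V; V_b = V_low + 2138·LSB = 1.72251 V.

[1.72170 V, 1.72251 V)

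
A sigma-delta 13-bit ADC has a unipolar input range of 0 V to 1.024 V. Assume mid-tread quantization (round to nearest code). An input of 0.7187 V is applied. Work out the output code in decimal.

LSB = 1.024 V / 8192 = 125.00 µV.
(V_in − V_low)/LSB = (0.7187 − 0) / 0.000125 = 5749.600.
So the output code is 5750.

code 5750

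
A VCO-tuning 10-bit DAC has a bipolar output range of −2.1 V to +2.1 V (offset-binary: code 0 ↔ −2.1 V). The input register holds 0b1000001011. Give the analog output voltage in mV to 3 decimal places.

LSB = 4.2 V / 2^10 = 4.102 mV.
Code 0b1000001011 = 523 decimal.
V_out = (−2.1) + 523 × 0.00410156 V = 0.0451172 V.
= 45.117 mV.

45.117 mV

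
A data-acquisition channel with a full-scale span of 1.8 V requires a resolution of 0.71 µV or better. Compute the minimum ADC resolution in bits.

22 bits

Number of steps required ≥ 1.8 V / 0.71 µV = 2535211.27.
Need 2^N ≥ 2535211.27; 2^21 = 2097152, 2^22 = 4194304.
Minimum N = 22.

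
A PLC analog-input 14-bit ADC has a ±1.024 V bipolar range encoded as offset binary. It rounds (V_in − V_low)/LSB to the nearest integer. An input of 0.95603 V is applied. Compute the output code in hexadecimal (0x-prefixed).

LSB = 2.048 V / 16384 = 125.00 µV.
(V_in − V_low)/LSB = (0.95603 − (−1.024)) / 0.000125 = 15840.240.
So the output code is 15840.
In hexadecimal (0x-prefixed): 0x3DE0.

code 0x3DE0 (decimal 15840)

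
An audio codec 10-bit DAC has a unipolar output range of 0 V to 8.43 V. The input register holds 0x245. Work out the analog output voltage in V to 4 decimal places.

LSB = 8.43 V / 2^10 = 8.232 mV.
Code 0x245 = 581 decimal.
V_out = 0 + 581 × 0.00823242 V = 4.78304 V.

4.7830 V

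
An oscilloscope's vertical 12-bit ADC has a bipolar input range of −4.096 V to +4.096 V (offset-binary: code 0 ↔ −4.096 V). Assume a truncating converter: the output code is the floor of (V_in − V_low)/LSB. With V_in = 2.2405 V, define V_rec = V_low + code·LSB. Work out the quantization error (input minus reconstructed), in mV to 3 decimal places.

0.500 mV

One LSB is 8.192 V / 4096 = 2.000 mV.
Scaled input = 3168.2500 LSBs, so code = 3168.
Reconstructed: 2.24 V.
Error = 2.2405 − 2.24 = 0.0005 V = 0.500 mV.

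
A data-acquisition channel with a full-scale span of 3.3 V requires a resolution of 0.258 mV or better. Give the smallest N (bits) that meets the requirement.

Number of steps required ≥ 3.3 V / 0.258 mV = 12790.70.
Need 2^N ≥ 12790.70; 2^13 = 8192, 2^14 = 16384.
Minimum N = 14.

14 bits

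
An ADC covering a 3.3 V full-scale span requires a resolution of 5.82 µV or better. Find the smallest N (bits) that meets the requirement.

20 bits

Number of steps required ≥ 3.3 V / 5.82 µV = 567010.31.
Need 2^N ≥ 567010.31; 2^19 = 524288, 2^20 = 1048576.
Minimum N = 20.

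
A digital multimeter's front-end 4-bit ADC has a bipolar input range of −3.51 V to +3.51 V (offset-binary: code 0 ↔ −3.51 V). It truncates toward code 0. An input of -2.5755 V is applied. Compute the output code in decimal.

code 2

Full-scale span = 7.02 V; LSB = 7.02/2^4 = 438.750 mV.
Input sits at 2.130 steps above V_low.
⌊·⌋(2.130) = 2.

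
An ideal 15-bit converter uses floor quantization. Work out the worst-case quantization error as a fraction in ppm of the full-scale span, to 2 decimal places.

Truncating → worst-case error = 1 LSB = V_FS/2^15, so 1e+06/32768 = 30.5176 ppm of full scale.

30.52 ppm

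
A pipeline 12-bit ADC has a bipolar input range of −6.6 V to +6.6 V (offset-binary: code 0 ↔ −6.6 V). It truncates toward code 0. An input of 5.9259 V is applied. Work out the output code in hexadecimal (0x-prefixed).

code 0xF2E (decimal 3886)

Full-scale span = 13.2 V; LSB = 13.2/2^12 = 3.223 mV.
Input sits at 3886.825 steps above V_low.
Floor → code 3886.
In hexadecimal (0x-prefixed): 0xF2E.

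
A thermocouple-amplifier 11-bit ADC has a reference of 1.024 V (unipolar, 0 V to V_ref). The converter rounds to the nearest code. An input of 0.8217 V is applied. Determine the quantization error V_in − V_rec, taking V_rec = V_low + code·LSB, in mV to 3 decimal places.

0.200 mV

Step size: 1.024 V ÷ 2^11 = 0.500 mV.
(V_in − V_low)/LSB = (0.8217 − 0)/0.0005 = 1643.4000 → code 1643 (round).
V_rec = 0 + 1643·0.0005 = 0.8215 V.
Error = 0.8217 − 0.8215 = 0.0002 V = 0.200 mV.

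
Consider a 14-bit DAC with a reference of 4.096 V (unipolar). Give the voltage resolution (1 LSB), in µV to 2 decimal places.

250.00 µV

Full-scale span = 4.096 V.
LSB = 4.096 / 2^14 = 4.096 / 16384 = 0.00025 V = 250.00 µV.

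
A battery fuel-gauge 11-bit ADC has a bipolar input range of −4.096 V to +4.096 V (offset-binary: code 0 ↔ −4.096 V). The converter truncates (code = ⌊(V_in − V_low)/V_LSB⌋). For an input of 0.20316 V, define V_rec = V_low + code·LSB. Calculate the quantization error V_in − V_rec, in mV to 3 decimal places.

Step size: 8.192 V ÷ 2^11 = 4.000 mV.
(V_in − V_low)/LSB = (0.20316 − (−4.096))/0.004 = 1074.7900 → code 1074 (floor).
Reconstructed: 0.2 V.
Error = 0.20316 − 0.2 = 0.00316 V = 3.160 mV.

3.160 mV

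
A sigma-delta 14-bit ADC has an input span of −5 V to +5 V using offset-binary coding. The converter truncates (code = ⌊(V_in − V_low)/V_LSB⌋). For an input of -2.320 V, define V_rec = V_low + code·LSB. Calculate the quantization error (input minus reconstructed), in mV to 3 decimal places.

One LSB is 10 V / 16384 = 0.610 mV.
Scaled input = 4390.9120 LSBs, so code = 4390.
V_rec = (−5) + 4390·0.000610352 = -2.3205566 V.
Difference: 0.000556641 V → 0.557 mV.

0.557 mV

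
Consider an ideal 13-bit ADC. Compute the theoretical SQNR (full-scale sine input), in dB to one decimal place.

SNR ≈ 6.02·N + 1.76 dB = 6.02·13 + 1.76 = 80.02 dB.

80.0 dB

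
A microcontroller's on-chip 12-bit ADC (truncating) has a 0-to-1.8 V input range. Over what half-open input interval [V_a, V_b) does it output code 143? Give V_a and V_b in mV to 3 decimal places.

[62.842 mV, 63.281 mV)

LSB = 1.8/2^12 = 439.45 µV.
V_a = V_low + 143·LSB = 0.0628418 V; V_b = V_low + 144·LSB = 0.0632812 V.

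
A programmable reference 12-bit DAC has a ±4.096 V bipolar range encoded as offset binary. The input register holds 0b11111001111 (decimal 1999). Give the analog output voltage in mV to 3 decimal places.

-98.000 mV

LSB = 8.192 V / 2^12 = 2.000 mV.
Code 0b11111001111 = 1999 decimal.
V_out = (−4.096) + 1999 × 0.002 V = -0.098 V.
= -98.000 mV.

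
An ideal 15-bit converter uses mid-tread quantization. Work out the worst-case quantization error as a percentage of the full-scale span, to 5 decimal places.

Rounding → worst-case error = ½ LSB = V_FS/2^16, so 100/65536 = 0.00152588 % of full scale.

0.00153 %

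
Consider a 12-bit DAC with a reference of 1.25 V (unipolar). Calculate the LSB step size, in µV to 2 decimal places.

Full-scale span = 1.25 V.
LSB = 1.25 / 2^12 = 1.25 / 4096 = 0.000305176 V = 305.18 µV.

305.18 µV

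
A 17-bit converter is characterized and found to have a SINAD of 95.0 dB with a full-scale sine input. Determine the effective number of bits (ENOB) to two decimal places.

ENOB = (SINAD − 1.76) / 6.02 = (95.0 − 1.76)/6.02 = 15.488.

15.49 bits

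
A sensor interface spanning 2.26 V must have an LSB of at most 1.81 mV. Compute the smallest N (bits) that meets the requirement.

Number of steps required ≥ 2.26 V / 1.81 mV = 1248.62.
Need 2^N ≥ 1248.62; 2^10 = 1024, 2^11 = 2048.
Minimum N = 11.

11 bits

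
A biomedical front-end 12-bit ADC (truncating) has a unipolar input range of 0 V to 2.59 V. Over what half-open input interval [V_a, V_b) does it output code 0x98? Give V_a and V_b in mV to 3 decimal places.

LSB = 2.59/2^12 = 0.632 mV.
Code 0x98 = 152 decimal.
V_a = V_low + 152·LSB = 0.0961133 V; V_b = V_low + 153·LSB = 0.0967456 V.

[96.113 mV, 96.746 mV)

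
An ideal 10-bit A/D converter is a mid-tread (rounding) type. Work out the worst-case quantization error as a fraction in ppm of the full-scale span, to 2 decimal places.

488.28 ppm

Rounding → worst-case error = ½ LSB = V_FS/2^11, so 1e+06/2048 = 488.281 ppm of full scale.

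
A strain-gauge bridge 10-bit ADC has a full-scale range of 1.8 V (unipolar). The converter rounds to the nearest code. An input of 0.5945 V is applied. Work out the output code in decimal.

code 338

LSB = 1.8 V / 1024 = 1.758 mV.
(V_in − V_low)/LSB = (0.5945 − 0) / 0.00175781 = 338.204.
round(338.204) = 338.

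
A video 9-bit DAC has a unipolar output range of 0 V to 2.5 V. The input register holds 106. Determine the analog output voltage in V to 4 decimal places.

0.5176 V

LSB = 2.5 V / 2^9 = 4.883 mV.
V_out = 0 + 106 × 0.00488281 V = 0.517578 V.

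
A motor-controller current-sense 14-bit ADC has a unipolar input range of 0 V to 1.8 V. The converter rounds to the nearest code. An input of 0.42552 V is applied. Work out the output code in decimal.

LSB = 1.8 V / 16384 = 109.86 µV.
(V_in − V_low)/LSB = (0.42552 − 0) / 0.000109863 = 3873.178.
So the output code is 3873.

code 3873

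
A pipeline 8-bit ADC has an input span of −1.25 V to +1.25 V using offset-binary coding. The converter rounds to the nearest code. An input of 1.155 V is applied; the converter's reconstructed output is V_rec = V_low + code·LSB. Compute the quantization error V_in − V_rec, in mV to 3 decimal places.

2.656 mV

One LSB is 2.5 V / 256 = 9.766 mV.
(1.155 − (−1.25))/0.00976562 = 246.2720; round gives code 246.
Reconstructed: 1.1523438 V.
Error = 1.155 − 1.1523438 = 0.00265625 V = 2.656 mV.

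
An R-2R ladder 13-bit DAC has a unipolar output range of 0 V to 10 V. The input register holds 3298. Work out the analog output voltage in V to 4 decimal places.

LSB = 10 V / 2^13 = 1.221 mV.
V_out = 0 + 3298 × 0.0012207 V = 4.02588 V.

4.0259 V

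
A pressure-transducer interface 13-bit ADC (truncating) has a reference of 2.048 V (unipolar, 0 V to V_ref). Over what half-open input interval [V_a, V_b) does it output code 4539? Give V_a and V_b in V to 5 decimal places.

[1.13475 V, 1.13500 V)

LSB = 2.048/2^13 = 250.00 µV.
V_a = V_low + 4539·LSB = 1.13475 V; V_b = V_low + 4540·LSB = 1.135 V.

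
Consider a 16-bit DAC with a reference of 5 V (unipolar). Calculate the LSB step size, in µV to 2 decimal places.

76.29 µV

Full-scale span = 5 V.
LSB = 5 / 2^16 = 5 / 65536 = 7.62939e-05 V = 76.29 µV.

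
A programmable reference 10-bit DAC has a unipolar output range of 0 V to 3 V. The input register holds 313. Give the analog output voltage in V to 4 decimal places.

LSB = 3 V / 2^10 = 2.930 mV.
V_out = 0 + 313 × 0.00292969 V = 0.916992 V.

0.9170 V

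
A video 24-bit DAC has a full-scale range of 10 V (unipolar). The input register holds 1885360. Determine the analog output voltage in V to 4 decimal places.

LSB = 10 V / 2^24 = 0.60 µV.
V_out = 0 + 1885360 × 5.96046e-07 V = 1.12376 V.

1.1238 V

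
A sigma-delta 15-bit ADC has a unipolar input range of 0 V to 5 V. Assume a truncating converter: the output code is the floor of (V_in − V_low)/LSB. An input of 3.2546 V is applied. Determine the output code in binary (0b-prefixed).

code 0b101001101010001 (decimal 21329)

With 32768 levels over 5 V, one step is 152.59 µV.
(V_in − V_low)/LSB = (3.2546 − 0) / 0.000152588 = 21329.347.
⌊·⌋(21329.347) = 21329.
In binary (0b-prefixed): 0b101001101010001.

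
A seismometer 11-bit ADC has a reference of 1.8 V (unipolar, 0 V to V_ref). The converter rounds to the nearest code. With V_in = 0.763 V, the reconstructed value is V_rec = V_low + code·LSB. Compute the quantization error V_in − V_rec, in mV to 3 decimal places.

Step size: 1.8 V ÷ 2^11 = 0.879 mV.
(0.763 − 0)/0.000878906 = 868.1244; round gives code 868.
Reconstructed: 0.76289063 V.
V_in − V_rec = 0.000109375 V = 0.109 mV.

0.109 mV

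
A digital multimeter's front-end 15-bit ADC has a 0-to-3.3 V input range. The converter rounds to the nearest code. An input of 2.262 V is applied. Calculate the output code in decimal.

code 22461

LSB = 3.3 V / 32768 = 100.71 µV.
(2.262 − 0) / 0.000100708 = 22460.975 LSBs.
Round → code 22461.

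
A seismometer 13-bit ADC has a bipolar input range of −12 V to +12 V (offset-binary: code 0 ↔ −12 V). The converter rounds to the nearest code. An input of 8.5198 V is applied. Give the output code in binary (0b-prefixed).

code 0b1101101011100 (decimal 7004)

LSB = 24 V / 8192 = 2.930 mV.
Input sits at 7004.092 steps above V_low.
Round → code 7004.
In binary (0b-prefixed): 0b1101101011100.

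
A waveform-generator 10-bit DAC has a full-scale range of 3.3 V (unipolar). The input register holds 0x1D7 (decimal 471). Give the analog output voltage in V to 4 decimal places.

1.5179 V

LSB = 3.3 V / 2^10 = 3.223 mV.
Code 0x1D7 = 471 decimal.
V_out = 0 + 471 × 0.00322266 V = 1.51787 V.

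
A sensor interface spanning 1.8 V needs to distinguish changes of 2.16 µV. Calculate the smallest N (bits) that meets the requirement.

Number of steps required ≥ 1.8 V / 2.16 µV = 833333.33.
Need 2^N ≥ 833333.33; 2^19 = 524288, 2^20 = 1048576.
Minimum N = 20.

20 bits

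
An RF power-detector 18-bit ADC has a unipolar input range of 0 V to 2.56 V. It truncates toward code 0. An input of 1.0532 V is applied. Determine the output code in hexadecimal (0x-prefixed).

With 262144 levels over 2.56 V, one step is 9.77 µV.
Input sits at 107847.680 steps above V_low.
⌊·⌋(107847.680) = 107847.
In hexadecimal (0x-prefixed): 0x1A547.

code 0x1A547 (decimal 107847)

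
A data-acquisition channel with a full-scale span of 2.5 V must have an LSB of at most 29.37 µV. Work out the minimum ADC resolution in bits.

Number of steps required ≥ 2.5 V / 29.37 µV = 85120.87.
Need 2^N ≥ 85120.87; 2^16 = 65536, 2^17 = 131072.
Minimum N = 17.

17 bits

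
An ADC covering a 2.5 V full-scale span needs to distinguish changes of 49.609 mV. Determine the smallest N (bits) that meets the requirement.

6 bits

Number of steps required ≥ 2.5 V / 49.609 mV = 50.39.
Need 2^N ≥ 50.39; 2^5 = 32, 2^6 = 64.
Minimum N = 6.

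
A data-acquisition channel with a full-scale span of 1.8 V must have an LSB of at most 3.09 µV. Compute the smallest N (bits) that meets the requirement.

Number of steps required ≥ 1.8 V / 3.09 µV = 582524.27.
Need 2^N ≥ 582524.27; 2^19 = 524288, 2^20 = 1048576.
Minimum N = 20.

20 bits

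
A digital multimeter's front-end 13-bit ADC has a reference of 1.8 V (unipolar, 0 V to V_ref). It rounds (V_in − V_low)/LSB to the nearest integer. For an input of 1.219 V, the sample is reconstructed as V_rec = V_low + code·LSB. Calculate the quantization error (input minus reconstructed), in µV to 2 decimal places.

-42.97 µV

Step size: 1.8 V ÷ 2^13 = 219.73 µV.
Scaled input = 5547.8044 LSBs, so code = 5548.
Reconstructed: 1.219043 V.
Error = 1.219 − 1.219043 = -4.29687e-05 V = -42.97 µV.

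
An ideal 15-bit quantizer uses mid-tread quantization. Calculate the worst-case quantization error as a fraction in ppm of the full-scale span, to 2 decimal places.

15.26 ppm

Rounding → worst-case error = ½ LSB = V_FS/2^16, so 1e+06/65536 = 15.2588 ppm of full scale.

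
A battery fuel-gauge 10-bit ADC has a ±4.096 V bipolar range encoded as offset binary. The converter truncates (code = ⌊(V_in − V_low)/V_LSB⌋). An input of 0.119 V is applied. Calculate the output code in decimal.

code 526

Full-scale span = 8.192 V; LSB = 8.192/2^10 = 8.000 mV.
Input sits at 526.875 steps above V_low.
So the output code is 526.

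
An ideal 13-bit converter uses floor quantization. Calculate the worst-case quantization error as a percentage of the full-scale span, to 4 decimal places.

0.0122 %

Truncating → worst-case error = 1 LSB = V_FS/2^13, so 100/8192 = 0.012207 % of full scale.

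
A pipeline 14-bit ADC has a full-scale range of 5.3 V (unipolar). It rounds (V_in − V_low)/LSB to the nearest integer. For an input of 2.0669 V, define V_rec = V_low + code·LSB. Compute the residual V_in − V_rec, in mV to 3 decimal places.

One LSB is 5.3 V / 16384 = 323.49 µV.
Scaled input = 6389.4509 LSBs, so code = 6389.
Code 6389 maps back to 0 + 6389×0.000323486 V = 2.0667542 V.
V_in − V_rec = 0.00014585 V = 0.146 mV.

0.146 mV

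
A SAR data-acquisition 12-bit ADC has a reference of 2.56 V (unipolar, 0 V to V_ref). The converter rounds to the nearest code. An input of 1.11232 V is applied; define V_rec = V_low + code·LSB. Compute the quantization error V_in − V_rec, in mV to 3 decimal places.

One LSB is 2.56 V / 4096 = 0.625 mV.
(1.11232 − 0)/0.000625 = 1779.7120; round gives code 1780.
V_rec = 0 + 1780·0.000625 = 1.1125 V.
Difference: -0.00018 V → -0.180 mV.

-0.180 mV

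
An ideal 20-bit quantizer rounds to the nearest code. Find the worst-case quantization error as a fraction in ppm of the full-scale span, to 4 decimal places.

Rounding → worst-case error = ½ LSB = V_FS/2^21, so 1e+06/2097152 = 0.476837 ppm of full scale.

0.4768 ppm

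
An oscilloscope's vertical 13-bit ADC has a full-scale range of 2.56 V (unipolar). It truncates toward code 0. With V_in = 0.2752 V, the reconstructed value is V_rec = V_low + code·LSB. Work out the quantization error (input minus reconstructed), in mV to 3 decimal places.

Step size: 2.56 V ÷ 2^13 = 312.50 µV.
Scaled input = 880.6400 LSBs, so code = 880.
Reconstructed: 0.275 V.
Error = 0.2752 − 0.275 = 0.0002 V = 0.200 mV.

0.200 mV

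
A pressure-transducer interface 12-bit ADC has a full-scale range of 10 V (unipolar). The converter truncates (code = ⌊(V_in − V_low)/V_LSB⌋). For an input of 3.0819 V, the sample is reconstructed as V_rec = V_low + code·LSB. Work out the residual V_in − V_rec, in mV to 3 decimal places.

Step size: 10 V ÷ 2^12 = 2.441 mV.
(V_in − V_low)/LSB = (3.0819 − 0)/0.00244141 = 1262.3462 → code 1262 (floor).
Code 1262 maps back to 0 + 1262×0.00244141 V = 3.0810547 V.
Difference: 0.000845313 V → 0.845 mV.

0.845 mV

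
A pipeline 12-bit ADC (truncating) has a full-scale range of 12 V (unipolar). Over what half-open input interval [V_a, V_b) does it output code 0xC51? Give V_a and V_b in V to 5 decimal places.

LSB = 12/2^12 = 2.930 mV.
Code 0xC51 = 3153 decimal.
V_a = V_low + 3153·LSB = 9.2373 V; V_b = V_low + 3154·LSB = 9.24023 V.

[9.23730 V, 9.24023 V)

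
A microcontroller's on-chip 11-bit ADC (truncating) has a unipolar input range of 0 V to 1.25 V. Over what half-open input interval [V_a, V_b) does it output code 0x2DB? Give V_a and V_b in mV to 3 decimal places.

[446.167 mV, 446.777 mV)

LSB = 1.25/2^11 = 0.610 mV.
Code 0x2DB = 731 decimal.
V_a = V_low + 731·LSB = 0.446167 V; V_b = V_low + 732·LSB = 0.446777 V.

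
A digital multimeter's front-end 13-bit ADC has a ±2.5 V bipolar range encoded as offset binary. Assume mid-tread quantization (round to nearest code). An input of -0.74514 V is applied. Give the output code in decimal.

With 8192 levels over 5 V, one step is 0.610 mV.
(V_in − V_low)/LSB = (-0.74514 − (−2.5)) / 0.000610352 = 2875.163.
Round → code 2875.

code 2875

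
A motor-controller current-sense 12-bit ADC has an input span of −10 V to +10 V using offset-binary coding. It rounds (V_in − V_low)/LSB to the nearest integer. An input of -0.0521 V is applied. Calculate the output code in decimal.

code 2037

LSB = 20 V / 4096 = 4.883 mV.
Input sits at 2037.330 steps above V_low.
Round → code 2037.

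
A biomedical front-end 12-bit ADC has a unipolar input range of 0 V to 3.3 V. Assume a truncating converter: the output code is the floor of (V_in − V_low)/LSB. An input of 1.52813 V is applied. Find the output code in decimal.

code 1896

Full-scale span = 3.3 V; LSB = 3.3/2^12 = 0.806 mV.
(V_in − V_low)/LSB = (1.52813 − 0) / 0.000805664 = 1896.733.
So the output code is 1896.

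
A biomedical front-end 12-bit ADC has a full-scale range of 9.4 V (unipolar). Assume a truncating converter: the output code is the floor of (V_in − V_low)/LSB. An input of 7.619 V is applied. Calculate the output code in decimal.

LSB = 9.4 V / 4096 = 2.295 mV.
Input sits at 3319.939 steps above V_low.
So the output code is 3319.

code 3319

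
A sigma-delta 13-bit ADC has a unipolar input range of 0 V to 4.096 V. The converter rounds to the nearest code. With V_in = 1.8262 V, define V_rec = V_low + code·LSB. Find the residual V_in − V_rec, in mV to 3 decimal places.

0.200 mV

Step size: 4.096 V ÷ 2^13 = 0.500 mV.
(1.8262 − 0)/0.0005 = 3652.4000; round gives code 3652.
V_rec = 0 + 3652·0.0005 = 1.826 V.
Error = 1.8262 − 1.826 = 0.0002 V = 0.200 mV.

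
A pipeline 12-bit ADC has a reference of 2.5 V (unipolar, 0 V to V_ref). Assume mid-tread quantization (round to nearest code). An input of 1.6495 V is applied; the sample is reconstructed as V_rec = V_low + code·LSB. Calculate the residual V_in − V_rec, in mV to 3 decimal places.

-0.280 mV

Step size: 2.5 V ÷ 2^12 = 0.610 mV.
Scaled input = 2702.5408 LSBs, so code = 2703.
Reconstructed: 1.6497803 V.
Difference: -0.000280273 V → -0.280 mV.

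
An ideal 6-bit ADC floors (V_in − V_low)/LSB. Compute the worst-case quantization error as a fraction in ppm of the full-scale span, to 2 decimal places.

15625.00 ppm

Truncating → worst-case error = 1 LSB = V_FS/2^6, so 1e+06/64 = 15625 ppm of full scale.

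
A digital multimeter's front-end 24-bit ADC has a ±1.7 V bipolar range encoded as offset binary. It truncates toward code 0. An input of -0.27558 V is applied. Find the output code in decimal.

code 7028765

Full-scale span = 3.4 V; LSB = 3.4/2^24 = 0.20 µV.
Input sits at 7028765.298 steps above V_low.
⌊·⌋(7028765.298) = 7028765.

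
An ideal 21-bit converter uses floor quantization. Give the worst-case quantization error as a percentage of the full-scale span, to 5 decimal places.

Truncating → worst-case error = 1 LSB = V_FS/2^21, so 100/2097152 = 4.76837e-05 % of full scale.

0.00005 %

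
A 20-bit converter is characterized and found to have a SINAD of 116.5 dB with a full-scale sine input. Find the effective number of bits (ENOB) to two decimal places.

ENOB = (SINAD − 1.76) / 6.02 = (116.5 − 1.76)/6.02 = 19.060.

19.06 bits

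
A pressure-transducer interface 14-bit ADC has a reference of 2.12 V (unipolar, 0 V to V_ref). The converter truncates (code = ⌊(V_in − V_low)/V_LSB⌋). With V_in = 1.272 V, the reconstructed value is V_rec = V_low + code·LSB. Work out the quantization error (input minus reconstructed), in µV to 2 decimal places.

One LSB is 2.12 V / 16384 = 129.39 µV.
(V_in − V_low)/LSB = (1.272 − 0)/0.000129395 = 9830.4000 → code 9830 (floor).
Reconstructed: 1.2719482 V.
Difference: 5.17578e-05 V → 51.76 µV.

51.76 µV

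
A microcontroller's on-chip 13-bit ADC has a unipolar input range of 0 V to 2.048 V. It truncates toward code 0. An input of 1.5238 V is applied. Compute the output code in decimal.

Full-scale span = 2.048 V; LSB = 2.048/2^13 = 250.00 µV.
(V_in − V_low)/LSB = (1.5238 − 0) / 0.00025 = 6095.200.
⌊·⌋(6095.200) = 6095.

code 6095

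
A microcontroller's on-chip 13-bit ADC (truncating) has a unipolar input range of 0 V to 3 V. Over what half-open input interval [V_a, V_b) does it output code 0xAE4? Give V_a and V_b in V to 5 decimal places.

[1.02100 V, 1.02136 V)

LSB = 3/2^13 = 366.21 µV.
Code 0xAE4 = 2788 decimal.
V_a = V_low + 2788·LSB = 1.021 V; V_b = V_low + 2789·LSB = 1.02136 V.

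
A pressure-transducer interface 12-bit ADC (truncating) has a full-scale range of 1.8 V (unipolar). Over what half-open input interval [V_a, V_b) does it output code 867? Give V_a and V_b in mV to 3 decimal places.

LSB = 1.8/2^12 = 439.45 µV.
V_a = V_low + 867·LSB = 0.381006 V; V_b = V_low + 868·LSB = 0.381445 V.

[381.006 mV, 381.445 mV)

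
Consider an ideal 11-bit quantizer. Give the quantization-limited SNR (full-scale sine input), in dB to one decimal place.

SNR ≈ 6.02·N + 1.76 dB = 6.02·11 + 1.76 = 67.98 dB.

68.0 dB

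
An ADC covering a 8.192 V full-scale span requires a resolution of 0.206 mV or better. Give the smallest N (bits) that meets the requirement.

16 bits

Number of steps required ≥ 8.192 V / 0.206 mV = 39766.99.
Need 2^N ≥ 39766.99; 2^15 = 32768, 2^16 = 65536.
Minimum N = 16.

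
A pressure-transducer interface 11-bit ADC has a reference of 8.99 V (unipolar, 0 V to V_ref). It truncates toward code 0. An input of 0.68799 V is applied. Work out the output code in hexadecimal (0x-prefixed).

With 2048 levels over 8.99 V, one step is 4.390 mV.
(0.68799 − 0) / 0.00438965 = 156.730 LSBs.
Floor → code 156.
In hexadecimal (0x-prefixed): 0x9C.

code 0x9C (decimal 156)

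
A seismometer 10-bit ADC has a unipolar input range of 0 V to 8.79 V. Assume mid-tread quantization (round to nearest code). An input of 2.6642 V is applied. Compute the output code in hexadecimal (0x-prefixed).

Full-scale span = 8.79 V; LSB = 8.79/2^10 = 8.584 mV.
(V_in − V_low)/LSB = (2.6642 − 0) / 0.00858398 = 310.369.
So the output code is 310.
In hexadecimal (0x-prefixed): 0x136.

code 0x136 (decimal 310)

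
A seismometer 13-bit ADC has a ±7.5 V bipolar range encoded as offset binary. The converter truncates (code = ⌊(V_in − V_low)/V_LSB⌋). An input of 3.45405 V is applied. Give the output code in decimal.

LSB = 15 V / 8192 = 1.831 mV.
(V_in − V_low)/LSB = (3.45405 − (−7.5)) / 0.00183105 = 5982.372.
So the output code is 5982.

code 5982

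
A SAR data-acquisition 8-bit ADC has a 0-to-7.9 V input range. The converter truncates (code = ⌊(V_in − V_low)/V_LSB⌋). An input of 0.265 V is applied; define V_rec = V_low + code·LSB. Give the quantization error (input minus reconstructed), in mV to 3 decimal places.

One LSB is 7.9 V / 256 = 30.859 mV.
(0.265 − 0)/0.0308594 = 8.5873; ⌊·⌋ gives code 8.
Reconstructed: 0.246875 V.
Error = 0.265 − 0.246875 = 0.018125 V = 18.125 mV.

18.125 mV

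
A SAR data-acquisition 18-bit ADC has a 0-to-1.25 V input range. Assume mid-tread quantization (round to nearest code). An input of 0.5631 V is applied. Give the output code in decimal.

LSB = 1.25 V / 262144 = 4.77 µV.
(0.5631 − 0) / 4.76837e-06 = 118090.629 LSBs.
round(118090.629) = 118091.

code 118091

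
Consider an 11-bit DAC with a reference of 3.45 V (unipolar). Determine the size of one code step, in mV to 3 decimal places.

Full-scale span = 3.45 V.
LSB = 3.45 / 2^11 = 3.45 / 2048 = 0.00168457 V = 1.685 mV.

1.685 mV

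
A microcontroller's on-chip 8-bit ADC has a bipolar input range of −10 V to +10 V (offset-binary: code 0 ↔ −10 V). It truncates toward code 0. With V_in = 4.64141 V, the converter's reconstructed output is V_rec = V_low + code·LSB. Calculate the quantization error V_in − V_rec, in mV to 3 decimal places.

One LSB is 20 V / 256 = 78.125 mV.
Scaled input = 187.4100 LSBs, so code = 187.
V_rec = (−10) + 187·0.078125 = 4.609375 V.
Error = 4.64141 − 4.609375 = 0.032035 V = 32.035 mV.

32.035 mV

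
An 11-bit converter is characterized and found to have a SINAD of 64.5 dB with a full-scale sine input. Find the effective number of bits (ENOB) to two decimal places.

10.42 bits

ENOB = (SINAD − 1.76) / 6.02 = (64.5 − 1.76)/6.02 = 10.422.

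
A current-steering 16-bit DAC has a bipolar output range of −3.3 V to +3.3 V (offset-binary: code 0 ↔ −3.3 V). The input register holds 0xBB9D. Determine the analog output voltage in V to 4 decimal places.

1.5369 V

LSB = 6.6 V / 2^16 = 100.71 µV.
Code 0xBB9D = 48029 decimal.
V_out = (−3.3) + 48029 × 0.000100708 V = 1.5369 V.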